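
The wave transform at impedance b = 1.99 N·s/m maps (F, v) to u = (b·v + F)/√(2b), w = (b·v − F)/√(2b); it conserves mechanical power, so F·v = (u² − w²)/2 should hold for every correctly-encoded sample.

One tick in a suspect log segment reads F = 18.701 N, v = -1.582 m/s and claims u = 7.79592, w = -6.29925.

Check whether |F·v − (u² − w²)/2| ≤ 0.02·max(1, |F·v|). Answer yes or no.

F·v = 18.701×(-1.582) = -29.58498 W.
(u² − w²)/2 = (60.77637 − 39.68055)/2 = 10.54791 W.
|Δ| = 40.13289;  2% of max(1, |F·v|) = 0.59170.

no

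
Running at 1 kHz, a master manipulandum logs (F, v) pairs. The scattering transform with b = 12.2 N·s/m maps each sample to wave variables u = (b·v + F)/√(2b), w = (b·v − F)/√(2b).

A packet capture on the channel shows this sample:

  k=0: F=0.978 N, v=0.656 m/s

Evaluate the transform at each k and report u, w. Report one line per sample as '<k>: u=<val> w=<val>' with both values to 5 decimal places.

0: u=1.81819 w=1.42221

k=0: b·v=12.2×0.656=8.00320; √(2b)=4.93964; u=(8.00320+0.978)/4.93964=1.81819, w=(8.00320−0.978)/4.93964=1.42221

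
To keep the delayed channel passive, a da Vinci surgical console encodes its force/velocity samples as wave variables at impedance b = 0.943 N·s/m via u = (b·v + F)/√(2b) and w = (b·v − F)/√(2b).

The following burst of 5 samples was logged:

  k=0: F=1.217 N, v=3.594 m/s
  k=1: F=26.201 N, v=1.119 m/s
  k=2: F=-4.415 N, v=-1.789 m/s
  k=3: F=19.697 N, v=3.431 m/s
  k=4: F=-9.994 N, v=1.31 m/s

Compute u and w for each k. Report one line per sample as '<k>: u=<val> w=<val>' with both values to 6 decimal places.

k=0: b·v=0.943×3.594=3.389142; √(2b)=1.373317; u=(3.389142+1.217)/1.373317=3.354026, w=(3.389142−1.217)/1.373317=1.581675
k=1: b·v=0.943×1.119=1.055217; √(2b)=1.373317; u=(1.055217+26.201)/1.373317=19.846994, w=(1.055217−26.201)/1.373317=-18.310252
k=2: b·v=0.943×(-1.789)=-1.687027; √(2b)=1.373317; u=(-1.687027+(-4.415))/1.373317=-4.443276, w=(-1.687027−(-4.415))/1.373317=1.986412
k=3: b·v=0.943×3.431=3.235433; √(2b)=1.373317; u=(3.235433+19.697)/1.373317=16.698570, w=(3.235433−19.697)/1.373317=-11.986719
k=4: b·v=0.943×1.31=1.235330; √(2b)=1.373317; u=(1.235330+(-9.994))/1.373317=-6.377747, w=(1.235330−(-9.994))/1.373317=8.176793

0: u=3.354026 w=1.581675
1: u=19.846994 w=-18.310252
2: u=-4.443276 w=1.986412
3: u=16.698570 w=-11.986719
4: u=-6.377747 w=8.176793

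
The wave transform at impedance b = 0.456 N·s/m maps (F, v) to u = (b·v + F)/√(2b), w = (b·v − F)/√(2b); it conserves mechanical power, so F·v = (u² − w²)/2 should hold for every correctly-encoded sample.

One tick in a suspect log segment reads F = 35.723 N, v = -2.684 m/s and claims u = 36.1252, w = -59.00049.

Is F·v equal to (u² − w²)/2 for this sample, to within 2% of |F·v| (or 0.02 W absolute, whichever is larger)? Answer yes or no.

F·v = 35.723×(-2.684) = -95.88053 W.
(u² − w²)/2 = (1305.03008 − 3481.05782)/2 = -1088.01387 W.
|Δ| = 992.13334;  2% of max(1, |F·v|) = 1.91761.

no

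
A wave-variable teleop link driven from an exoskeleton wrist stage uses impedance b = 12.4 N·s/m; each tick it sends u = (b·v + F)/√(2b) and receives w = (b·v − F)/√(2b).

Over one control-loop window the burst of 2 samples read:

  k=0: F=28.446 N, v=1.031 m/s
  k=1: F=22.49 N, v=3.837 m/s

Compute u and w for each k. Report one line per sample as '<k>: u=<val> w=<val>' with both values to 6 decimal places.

0: u=8.279264 w=-3.144925
1: u=14.070154 w=5.037952

k=0: b·v=12.4×1.031=12.784400; √(2b)=4.979960; u=(12.784400+28.446)/4.979960=8.279264, w=(12.784400−28.446)/4.979960=-3.144925
k=1: b·v=12.4×3.837=47.578800; √(2b)=4.979960; u=(47.578800+22.49)/4.979960=14.070154, w=(47.578800−22.49)/4.979960=5.037952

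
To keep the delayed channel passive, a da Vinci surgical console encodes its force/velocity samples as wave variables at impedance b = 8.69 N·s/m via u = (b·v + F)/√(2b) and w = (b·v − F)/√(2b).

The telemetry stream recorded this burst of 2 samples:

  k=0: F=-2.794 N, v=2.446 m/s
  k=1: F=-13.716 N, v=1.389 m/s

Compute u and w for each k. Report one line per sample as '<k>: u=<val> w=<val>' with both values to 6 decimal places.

k=0: b·v=8.69×2.446=21.255740; √(2b)=4.168933; u=(21.255740+(-2.794))/4.168933=4.428409, w=(21.255740−(-2.794))/4.168933=5.768800
k=1: b·v=8.69×1.389=12.070410; √(2b)=4.168933; u=(12.070410+(-13.716))/4.168933=-0.394727, w=(12.070410−(-13.716))/4.168933=6.185374

0: u=4.428409 w=5.768800
1: u=-0.394727 w=6.185374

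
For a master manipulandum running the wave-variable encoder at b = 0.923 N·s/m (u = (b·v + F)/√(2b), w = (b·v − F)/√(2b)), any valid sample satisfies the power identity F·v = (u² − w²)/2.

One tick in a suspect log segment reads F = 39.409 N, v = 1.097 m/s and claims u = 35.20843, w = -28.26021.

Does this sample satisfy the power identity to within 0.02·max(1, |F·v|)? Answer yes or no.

no

F·v = 39.409×1.097 = 43.2317 W.
(u² − w²)/2 = (1239.6335 − 798.6395)/2 = 220.4970 W.
|Δ| = 177.2654;  2% of max(1, |F·v|) = 0.8646.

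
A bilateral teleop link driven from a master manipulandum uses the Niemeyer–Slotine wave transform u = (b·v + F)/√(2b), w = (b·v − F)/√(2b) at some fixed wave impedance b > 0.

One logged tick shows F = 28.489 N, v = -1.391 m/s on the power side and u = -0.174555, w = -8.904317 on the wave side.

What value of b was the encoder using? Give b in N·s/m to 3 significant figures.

b = 21.3 N·s/m

u + w = -9.078872;  u + w = √(2b)·v, so √(2b) = -9.078872/(-1.391) = 6.526867.
b = (√(2b))²/2 = 42.599993/2 = 21.299996.
(Check via u − w = 2F/√(2b): u − w = 8.729762, 2F/√(2b) = 8.729763.)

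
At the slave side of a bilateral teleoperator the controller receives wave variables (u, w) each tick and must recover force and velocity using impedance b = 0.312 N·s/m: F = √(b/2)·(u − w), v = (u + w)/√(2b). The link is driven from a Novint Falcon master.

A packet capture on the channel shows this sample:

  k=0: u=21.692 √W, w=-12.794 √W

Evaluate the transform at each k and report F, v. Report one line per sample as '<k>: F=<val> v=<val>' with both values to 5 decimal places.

0: F=13.62088 v=11.26419

k=0: u−w=34.48600, u+w=8.89800; √(b/2)=0.39497, √(2b)=0.78994; F=0.39497×34.486=13.62088, v=8.89800/0.78994=11.26419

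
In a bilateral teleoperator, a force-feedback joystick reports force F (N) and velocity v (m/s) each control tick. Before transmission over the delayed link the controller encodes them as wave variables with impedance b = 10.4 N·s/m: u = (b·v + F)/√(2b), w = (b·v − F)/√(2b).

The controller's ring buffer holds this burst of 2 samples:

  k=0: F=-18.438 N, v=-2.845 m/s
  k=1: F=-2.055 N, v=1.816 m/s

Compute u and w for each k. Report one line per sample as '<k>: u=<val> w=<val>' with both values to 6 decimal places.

0: u=-10.530397 w=-2.444799
1: u=3.690529 w=4.591706

k=0: b·v=10.4×(-2.845)=-29.588000; √(2b)=4.560702; u=(-29.588000+(-18.438))/4.560702=-10.530397, w=(-29.588000−(-18.438))/4.560702=-2.444799
k=1: b·v=10.4×1.816=18.886400; √(2b)=4.560702; u=(18.886400+(-2.055))/4.560702=3.690529, w=(18.886400−(-2.055))/4.560702=4.591706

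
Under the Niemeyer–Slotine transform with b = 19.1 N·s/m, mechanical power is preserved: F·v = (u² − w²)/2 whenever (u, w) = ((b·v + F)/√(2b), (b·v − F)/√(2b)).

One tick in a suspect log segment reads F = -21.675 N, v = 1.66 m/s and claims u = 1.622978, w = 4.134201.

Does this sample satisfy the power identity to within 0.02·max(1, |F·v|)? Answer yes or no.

F·v = (-21.675)×1.66 = -35.980500 W.
(u² − w²)/2 = (2.634058 − 17.091618)/2 = -7.228780 W.
|Δ| = 28.751720;  2% of max(1, |F·v|) = 0.719610.

no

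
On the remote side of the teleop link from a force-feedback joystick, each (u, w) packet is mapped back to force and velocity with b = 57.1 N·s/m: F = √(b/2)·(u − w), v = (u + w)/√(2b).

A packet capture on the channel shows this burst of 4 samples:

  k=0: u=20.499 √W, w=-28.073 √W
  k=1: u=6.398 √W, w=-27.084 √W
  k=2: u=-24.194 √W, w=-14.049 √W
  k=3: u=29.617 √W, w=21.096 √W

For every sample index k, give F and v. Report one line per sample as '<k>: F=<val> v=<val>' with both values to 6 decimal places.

0: F=259.530882 v=-0.708749
1: F=178.901692 v=-1.935724
2: F=-54.206967 v=-3.578647
3: F=45.529578 v=4.745547

k=0: u−w=48.572000, u+w=-7.574000; √(b/2)=5.343220, √(2b)=10.686440; F=5.343220×48.572=259.530882, v=-7.574000/10.686440=-0.708749
k=1: u−w=33.482000, u+w=-20.686000; √(b/2)=5.343220, √(2b)=10.686440; F=5.343220×33.482=178.901692, v=-20.686000/10.686440=-1.935724
k=2: u−w=-10.145000, u+w=-38.243000; √(b/2)=5.343220, √(2b)=10.686440; F=5.343220×(-10.145)=-54.206967, v=-38.243000/10.686440=-3.578647
k=3: u−w=8.521000, u+w=50.713000; √(b/2)=5.343220, √(2b)=10.686440; F=5.343220×8.521=45.529578, v=50.713000/10.686440=4.745547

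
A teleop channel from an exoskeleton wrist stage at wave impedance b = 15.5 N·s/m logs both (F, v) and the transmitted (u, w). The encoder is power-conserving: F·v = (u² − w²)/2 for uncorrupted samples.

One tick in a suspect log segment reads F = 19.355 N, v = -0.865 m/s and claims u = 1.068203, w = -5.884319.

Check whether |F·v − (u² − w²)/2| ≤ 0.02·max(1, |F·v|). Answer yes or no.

yes

F·v = 19.355×(-0.865) = -16.742075 W.
(u² − w²)/2 = (1.141058 − 34.625210)/2 = -16.742076 W.
|Δ| = 0.000001;  2% of max(1, |F·v|) = 0.334842.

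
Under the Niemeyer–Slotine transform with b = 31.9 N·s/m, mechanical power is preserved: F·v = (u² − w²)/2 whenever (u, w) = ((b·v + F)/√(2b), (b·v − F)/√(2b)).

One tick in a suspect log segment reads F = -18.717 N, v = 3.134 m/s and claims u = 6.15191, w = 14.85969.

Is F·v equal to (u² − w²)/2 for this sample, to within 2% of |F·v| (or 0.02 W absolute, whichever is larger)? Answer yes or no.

F·v = (-18.717)×3.134 = -58.6591 W.
(u² − w²)/2 = (37.8460 − 220.8104)/2 = -91.4822 W.
|Δ| = 32.8231;  2% of max(1, |F·v|) = 1.1732.

no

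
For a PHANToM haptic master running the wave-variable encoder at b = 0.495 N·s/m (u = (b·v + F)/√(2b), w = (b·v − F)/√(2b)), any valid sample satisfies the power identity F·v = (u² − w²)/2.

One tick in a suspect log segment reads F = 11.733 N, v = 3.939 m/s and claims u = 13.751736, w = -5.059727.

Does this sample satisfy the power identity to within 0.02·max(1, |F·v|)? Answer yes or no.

F·v = 11.733×3.939 = 46.216287 W.
(u² − w²)/2 = (189.110243 − 25.600837)/2 = 81.754703 W.
|Δ| = 35.538416;  2% of max(1, |F·v|) = 0.924326.

no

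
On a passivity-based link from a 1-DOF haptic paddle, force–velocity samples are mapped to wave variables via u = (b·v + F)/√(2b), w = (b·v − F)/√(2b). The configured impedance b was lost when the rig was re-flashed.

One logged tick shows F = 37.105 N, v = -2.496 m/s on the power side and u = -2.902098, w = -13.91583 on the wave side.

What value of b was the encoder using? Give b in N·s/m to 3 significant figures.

b = 22.7 N·s/m

u + w = -16.817928;  u + w = √(2b)·v, so √(2b) = -16.817928/(-2.496) = 6.737952.
b = (√(2b))²/2 = 45.399996/2 = 22.699998.
(Check via u − w = 2F/√(2b): u − w = 11.013732, 2F/√(2b) = 11.013732.)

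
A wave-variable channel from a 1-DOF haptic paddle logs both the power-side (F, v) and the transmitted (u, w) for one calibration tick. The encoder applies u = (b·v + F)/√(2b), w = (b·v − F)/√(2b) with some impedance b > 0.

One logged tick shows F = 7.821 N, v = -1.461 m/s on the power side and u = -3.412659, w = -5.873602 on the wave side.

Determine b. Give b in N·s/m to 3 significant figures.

b = 20.2 N·s/m

u + w = -9.286261;  u + w = √(2b)·v, so √(2b) = -9.286261/(-1.461) = 6.356099.
b = (√(2b))²/2 = 40.399998/2 = 20.199999.
(Check via u − w = 2F/√(2b): u − w = 2.460943, 2F/√(2b) = 2.460943.)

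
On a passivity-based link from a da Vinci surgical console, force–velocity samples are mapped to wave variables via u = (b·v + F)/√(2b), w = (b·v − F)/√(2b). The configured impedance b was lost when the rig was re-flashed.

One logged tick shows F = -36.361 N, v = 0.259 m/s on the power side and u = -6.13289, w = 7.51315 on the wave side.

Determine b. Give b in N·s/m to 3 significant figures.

b = 14.2 N·s/m

u + w = 1.38026;  u + w = √(2b)·v, so √(2b) = 1.38026/0.259 = 5.32919.
b = (√(2b))²/2 = 28.40026/2 = 14.20013.
(Check via u − w = 2F/√(2b): u − w = -13.64604, 2F/√(2b) = -13.64598.)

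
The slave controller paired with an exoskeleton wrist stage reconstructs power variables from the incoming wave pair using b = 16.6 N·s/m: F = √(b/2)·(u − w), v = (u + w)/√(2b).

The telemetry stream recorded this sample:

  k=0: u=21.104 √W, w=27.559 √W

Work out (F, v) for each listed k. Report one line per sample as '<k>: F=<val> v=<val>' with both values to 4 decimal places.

0: F=-18.5967 v=8.4456

k=0: u−w=-6.4550, u+w=48.6630; √(b/2)=2.8810, √(2b)=5.7619; F=2.8810×(-6.455)=-18.5967, v=48.6630/5.7619=8.4456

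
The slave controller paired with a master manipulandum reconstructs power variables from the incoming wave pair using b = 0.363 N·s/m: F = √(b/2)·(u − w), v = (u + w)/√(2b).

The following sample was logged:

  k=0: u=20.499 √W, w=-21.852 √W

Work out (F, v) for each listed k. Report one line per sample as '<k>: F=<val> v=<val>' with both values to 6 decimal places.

k=0: u−w=42.351000, u+w=-1.353000; √(b/2)=0.426028, √(2b)=0.852056; F=0.426028×42.351=18.042719, v=-1.353000/0.852056=-1.587923

0: F=18.042719 v=-1.587923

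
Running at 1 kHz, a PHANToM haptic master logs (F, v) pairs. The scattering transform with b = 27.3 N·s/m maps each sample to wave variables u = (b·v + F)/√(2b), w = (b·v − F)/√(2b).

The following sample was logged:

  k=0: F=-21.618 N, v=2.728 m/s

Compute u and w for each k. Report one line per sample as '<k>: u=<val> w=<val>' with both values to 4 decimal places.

0: u=7.1532 w=13.0045

k=0: b·v=27.3×2.728=74.4744; √(2b)=7.3892; u=(74.4744+(-21.618))/7.3892=7.1532, w=(74.4744−(-21.618))/7.3892=13.0045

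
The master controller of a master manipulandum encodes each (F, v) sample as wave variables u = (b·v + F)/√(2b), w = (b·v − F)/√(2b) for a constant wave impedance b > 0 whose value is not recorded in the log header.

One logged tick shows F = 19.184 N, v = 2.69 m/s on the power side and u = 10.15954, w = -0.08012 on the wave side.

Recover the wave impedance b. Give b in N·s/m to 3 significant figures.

b = 7.02 N·s/m

u + w = 10.0794;  u + w = √(2b)·v, so √(2b) = 10.0794/2.69 = 3.7470.
b = (√(2b))²/2 = 14.0400/2 = 7.0200.
(Check via u − w = 2F/√(2b): u − w = 10.2397, 2F/√(2b) = 10.2397.)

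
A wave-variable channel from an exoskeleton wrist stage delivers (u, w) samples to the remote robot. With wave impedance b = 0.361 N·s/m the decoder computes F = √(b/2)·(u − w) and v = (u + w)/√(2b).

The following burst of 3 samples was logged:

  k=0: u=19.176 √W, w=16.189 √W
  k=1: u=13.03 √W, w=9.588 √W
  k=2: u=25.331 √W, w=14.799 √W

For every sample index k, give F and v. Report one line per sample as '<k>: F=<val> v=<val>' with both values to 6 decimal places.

k=0: u−w=2.987000, u+w=35.365000; √(b/2)=0.424853, √(2b)=0.849706; F=0.424853×2.987=1.269036, v=35.365000/0.849706=41.620286
k=1: u−w=3.442000, u+w=22.618000; √(b/2)=0.424853, √(2b)=0.849706; F=0.424853×3.442=1.462344, v=22.618000/0.849706=26.618624
k=2: u−w=10.532000, u+w=40.130000; √(b/2)=0.424853, √(2b)=0.849706; F=0.424853×10.532=4.474551, v=40.130000/0.849706=47.228109

0: F=1.269036 v=41.620286
1: F=1.462344 v=26.618624
2: F=4.474551 v=47.228109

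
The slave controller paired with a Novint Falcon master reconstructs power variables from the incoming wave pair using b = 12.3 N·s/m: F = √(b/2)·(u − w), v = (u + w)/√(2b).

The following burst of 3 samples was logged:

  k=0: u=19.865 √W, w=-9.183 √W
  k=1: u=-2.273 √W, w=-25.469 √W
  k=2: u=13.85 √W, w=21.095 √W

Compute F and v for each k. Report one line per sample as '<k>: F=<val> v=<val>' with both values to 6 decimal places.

0: F=72.036697 v=2.153699
1: F=57.524209 v=-5.593327
2: F=-17.967016 v=7.045592

k=0: u−w=29.048000, u+w=10.682000; √(b/2)=2.479919, √(2b)=4.959839; F=2.479919×29.048=72.036697, v=10.682000/4.959839=2.153699
k=1: u−w=23.196000, u+w=-27.742000; √(b/2)=2.479919, √(2b)=4.959839; F=2.479919×23.196=57.524209, v=-27.742000/4.959839=-5.593327
k=2: u−w=-7.245000, u+w=34.945000; √(b/2)=2.479919, √(2b)=4.959839; F=2.479919×(-7.245)=-17.967016, v=34.945000/4.959839=7.045592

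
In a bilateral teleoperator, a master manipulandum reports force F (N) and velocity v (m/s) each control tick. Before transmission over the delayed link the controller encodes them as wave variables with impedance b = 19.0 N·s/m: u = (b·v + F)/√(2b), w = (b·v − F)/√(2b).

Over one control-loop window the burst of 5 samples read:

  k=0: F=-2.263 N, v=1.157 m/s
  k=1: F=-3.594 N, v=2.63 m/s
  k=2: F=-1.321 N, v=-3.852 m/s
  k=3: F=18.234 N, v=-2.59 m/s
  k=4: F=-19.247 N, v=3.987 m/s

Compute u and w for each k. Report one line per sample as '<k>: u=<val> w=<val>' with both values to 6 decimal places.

0: u=3.199006 w=3.933221
1: u=7.523181 w=8.689228
2: u=-12.086956 w=-11.658367
3: u=-5.024971 w=-10.940862
4: u=9.166484 w=15.411035

k=0: b·v=19.0×1.157=21.983000; √(2b)=6.164414; u=(21.983000+(-2.263))/6.164414=3.199006, w=(21.983000−(-2.263))/6.164414=3.933221
k=1: b·v=19.0×2.63=49.970000; √(2b)=6.164414; u=(49.970000+(-3.594))/6.164414=7.523181, w=(49.970000−(-3.594))/6.164414=8.689228
k=2: b·v=19.0×(-3.852)=-73.188000; √(2b)=6.164414; u=(-73.188000+(-1.321))/6.164414=-12.086956, w=(-73.188000−(-1.321))/6.164414=-11.658367
k=3: b·v=19.0×(-2.59)=-49.210000; √(2b)=6.164414; u=(-49.210000+18.234)/6.164414=-5.024971, w=(-49.210000−18.234)/6.164414=-10.940862
k=4: b·v=19.0×3.987=75.753000; √(2b)=6.164414; u=(75.753000+(-19.247))/6.164414=9.166484, w=(75.753000−(-19.247))/6.164414=15.411035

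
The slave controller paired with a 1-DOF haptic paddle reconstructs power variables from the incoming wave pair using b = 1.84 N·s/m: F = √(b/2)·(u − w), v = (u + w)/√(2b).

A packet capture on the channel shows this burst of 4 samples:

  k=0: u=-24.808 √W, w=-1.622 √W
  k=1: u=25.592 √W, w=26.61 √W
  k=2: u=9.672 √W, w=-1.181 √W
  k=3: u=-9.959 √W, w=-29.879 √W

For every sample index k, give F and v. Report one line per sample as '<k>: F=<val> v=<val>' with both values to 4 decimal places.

k=0: u−w=-23.1860, u+w=-26.4300; √(b/2)=0.9592, √(2b)=1.9183; F=0.9592×(-23.186)=-22.2392, v=-26.4300/1.9183=-13.7776
k=1: u−w=-1.0180, u+w=52.2020; √(b/2)=0.9592, √(2b)=1.9183; F=0.9592×(-1.018)=-0.9764, v=52.2020/1.9183=27.2122
k=2: u−w=10.8530, u+w=8.4910; √(b/2)=0.9592, √(2b)=1.9183; F=0.9592×10.853=10.4098, v=8.4910/1.9183=4.4262
k=3: u−w=19.9200, u+w=-39.8380; √(b/2)=0.9592, √(2b)=1.9183; F=0.9592×19.92=19.1066, v=-39.8380/1.9183=-20.7670

0: F=-22.2392 v=-13.7776
1: F=-0.9764 v=27.2122
2: F=10.4098 v=4.4262
3: F=19.1066 v=-20.7670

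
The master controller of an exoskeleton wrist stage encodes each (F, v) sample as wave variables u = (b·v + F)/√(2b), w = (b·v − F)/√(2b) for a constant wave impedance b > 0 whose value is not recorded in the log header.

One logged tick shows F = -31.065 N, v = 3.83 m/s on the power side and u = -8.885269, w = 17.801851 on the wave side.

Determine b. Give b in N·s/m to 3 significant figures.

b = 2.71 N·s/m

u + w = 8.916582;  u + w = √(2b)·v, so √(2b) = 8.916582/3.83 = 2.328089.
b = (√(2b))²/2 = 5.420000/2 = 2.710000.
(Check via u − w = 2F/√(2b): u − w = -26.687120, 2F/√(2b) = -26.687121.)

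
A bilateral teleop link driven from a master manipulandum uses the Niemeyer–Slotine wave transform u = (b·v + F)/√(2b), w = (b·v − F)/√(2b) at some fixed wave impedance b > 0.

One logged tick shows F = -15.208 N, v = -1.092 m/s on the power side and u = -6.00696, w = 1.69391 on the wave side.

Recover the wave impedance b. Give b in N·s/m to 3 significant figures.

b = 7.8 N·s/m

u + w = -4.31305;  u + w = √(2b)·v, so √(2b) = -4.31305/(-1.092) = 3.94968.
b = (√(2b))²/2 = 15.59997/2 = 7.79998.
(Check via u − w = 2F/√(2b): u − w = -7.70087, 2F/√(2b) = -7.70088.)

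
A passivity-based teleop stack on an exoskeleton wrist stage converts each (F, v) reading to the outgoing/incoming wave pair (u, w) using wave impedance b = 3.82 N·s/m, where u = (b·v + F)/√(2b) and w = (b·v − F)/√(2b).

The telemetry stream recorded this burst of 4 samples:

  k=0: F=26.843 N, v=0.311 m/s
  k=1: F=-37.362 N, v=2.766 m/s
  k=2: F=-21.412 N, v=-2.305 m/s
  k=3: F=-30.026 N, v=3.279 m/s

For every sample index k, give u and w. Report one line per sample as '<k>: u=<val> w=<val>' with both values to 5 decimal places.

0: u=10.14127 w=-9.28165
1: u=-9.69441 w=17.33979
2: u=-10.93216 w=4.56102
3: u=-6.33136 w=15.39469

k=0: b·v=3.82×0.311=1.18802; √(2b)=2.76405; u=(1.18802+26.843)/2.76405=10.14127, w=(1.18802−26.843)/2.76405=-9.28165
k=1: b·v=3.82×2.766=10.56612; √(2b)=2.76405; u=(10.56612+(-37.362))/2.76405=-9.69441, w=(10.56612−(-37.362))/2.76405=17.33979
k=2: b·v=3.82×(-2.305)=-8.80510; √(2b)=2.76405; u=(-8.80510+(-21.412))/2.76405=-10.93216, w=(-8.80510−(-21.412))/2.76405=4.56102
k=3: b·v=3.82×3.279=12.52578; √(2b)=2.76405; u=(12.52578+(-30.026))/2.76405=-6.33136, w=(12.52578−(-30.026))/2.76405=15.39469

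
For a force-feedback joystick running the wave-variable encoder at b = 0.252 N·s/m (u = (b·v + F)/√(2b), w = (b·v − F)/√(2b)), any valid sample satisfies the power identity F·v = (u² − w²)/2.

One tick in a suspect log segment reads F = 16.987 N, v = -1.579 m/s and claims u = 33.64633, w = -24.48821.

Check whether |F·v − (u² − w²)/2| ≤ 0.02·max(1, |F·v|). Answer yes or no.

no

F·v = 16.987×(-1.579) = -26.8225 W.
(u² − w²)/2 = (1132.0755 − 599.6724)/2 = 266.2015 W.
|Δ| = 293.0240;  2% of max(1, |F·v|) = 0.5364.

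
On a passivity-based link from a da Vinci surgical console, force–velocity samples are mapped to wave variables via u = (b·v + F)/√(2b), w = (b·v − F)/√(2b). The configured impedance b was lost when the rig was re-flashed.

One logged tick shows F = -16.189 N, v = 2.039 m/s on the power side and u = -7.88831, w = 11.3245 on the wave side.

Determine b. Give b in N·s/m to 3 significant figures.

b = 1.42 N·s/m

u + w = 3.4362;  u + w = √(2b)·v, so √(2b) = 3.4362/2.039 = 1.6852.
b = (√(2b))²/2 = 2.8400/2 = 1.4200.
(Check via u − w = 2F/√(2b): u − w = -19.2128, 2F/√(2b) = -19.2128.)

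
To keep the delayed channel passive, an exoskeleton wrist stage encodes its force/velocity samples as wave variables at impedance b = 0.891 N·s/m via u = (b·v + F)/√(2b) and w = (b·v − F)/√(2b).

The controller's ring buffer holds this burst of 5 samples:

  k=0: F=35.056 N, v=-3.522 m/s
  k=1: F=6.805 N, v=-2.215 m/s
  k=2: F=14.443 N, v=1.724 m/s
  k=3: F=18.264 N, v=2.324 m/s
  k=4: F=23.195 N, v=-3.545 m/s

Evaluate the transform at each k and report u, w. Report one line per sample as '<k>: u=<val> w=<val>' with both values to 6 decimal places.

0: u=23.910047 w=-28.611620
1: u=3.619281 w=-6.576119
2: u=11.970107 w=-9.668712
3: u=15.232935 w=-12.130590
4: u=15.009491 w=-19.741767

k=0: b·v=0.891×(-3.522)=-3.138102; √(2b)=1.334916; u=(-3.138102+35.056)/1.334916=23.910047, w=(-3.138102−35.056)/1.334916=-28.611620
k=1: b·v=0.891×(-2.215)=-1.973565; √(2b)=1.334916; u=(-1.973565+6.805)/1.334916=3.619281, w=(-1.973565−6.805)/1.334916=-6.576119
k=2: b·v=0.891×1.724=1.536084; √(2b)=1.334916; u=(1.536084+14.443)/1.334916=11.970107, w=(1.536084−14.443)/1.334916=-9.668712
k=3: b·v=0.891×2.324=2.070684; √(2b)=1.334916; u=(2.070684+18.264)/1.334916=15.232935, w=(2.070684−18.264)/1.334916=-12.130590
k=4: b·v=0.891×(-3.545)=-3.158595; √(2b)=1.334916; u=(-3.158595+23.195)/1.334916=15.009491, w=(-3.158595−23.195)/1.334916=-19.741767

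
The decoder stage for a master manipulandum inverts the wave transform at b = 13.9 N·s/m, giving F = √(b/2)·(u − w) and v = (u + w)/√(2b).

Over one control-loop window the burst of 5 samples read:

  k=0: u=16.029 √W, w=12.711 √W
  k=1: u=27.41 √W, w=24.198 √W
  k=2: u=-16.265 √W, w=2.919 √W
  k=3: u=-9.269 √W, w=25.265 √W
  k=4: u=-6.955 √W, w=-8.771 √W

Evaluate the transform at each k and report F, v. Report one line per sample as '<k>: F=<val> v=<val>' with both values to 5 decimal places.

0: F=8.74719 v=5.45085
1: F=8.46775 v=9.78802
2: F=-50.57450 v=-2.53121
3: F=-91.04148 v=3.03381
4: F=4.78749 v=-2.98261

k=0: u−w=3.31800, u+w=28.74000; √(b/2)=2.63629, √(2b)=5.27257; F=2.63629×3.318=8.74719, v=28.74000/5.27257=5.45085
k=1: u−w=3.21200, u+w=51.60800; √(b/2)=2.63629, √(2b)=5.27257; F=2.63629×3.212=8.46775, v=51.60800/5.27257=9.78802
k=2: u−w=-19.18400, u+w=-13.34600; √(b/2)=2.63629, √(2b)=5.27257; F=2.63629×(-19.184)=-50.57450, v=-13.34600/5.27257=-2.53121
k=3: u−w=-34.53400, u+w=15.99600; √(b/2)=2.63629, √(2b)=5.27257; F=2.63629×(-34.534)=-91.04148, v=15.99600/5.27257=3.03381
k=4: u−w=1.81600, u+w=-15.72600; √(b/2)=2.63629, √(2b)=5.27257; F=2.63629×1.816=4.78749, v=-15.72600/5.27257=-2.98261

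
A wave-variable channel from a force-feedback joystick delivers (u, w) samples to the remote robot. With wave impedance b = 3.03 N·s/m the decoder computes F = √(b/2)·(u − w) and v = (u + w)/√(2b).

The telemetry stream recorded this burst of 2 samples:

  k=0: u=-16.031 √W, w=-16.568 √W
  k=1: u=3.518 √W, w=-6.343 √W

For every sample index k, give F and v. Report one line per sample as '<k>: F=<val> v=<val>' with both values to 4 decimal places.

0: F=0.6610 v=-13.2424
1: F=12.1374 v=-1.1476

k=0: u−w=0.5370, u+w=-32.5990; √(b/2)=1.2309, √(2b)=2.4617; F=1.2309×0.537=0.6610, v=-32.5990/2.4617=-13.2424
k=1: u−w=9.8610, u+w=-2.8250; √(b/2)=1.2309, √(2b)=2.4617; F=1.2309×9.861=12.1374, v=-2.8250/2.4617=-1.1476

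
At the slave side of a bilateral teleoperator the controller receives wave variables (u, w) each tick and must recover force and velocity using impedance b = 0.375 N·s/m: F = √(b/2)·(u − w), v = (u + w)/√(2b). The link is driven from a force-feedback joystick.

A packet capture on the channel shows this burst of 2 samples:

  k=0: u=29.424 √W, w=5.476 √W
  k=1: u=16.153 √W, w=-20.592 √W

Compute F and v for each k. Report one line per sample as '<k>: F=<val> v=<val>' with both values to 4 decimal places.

0: F=10.3698 v=40.2990
1: F=15.9111 v=-5.1257

k=0: u−w=23.9480, u+w=34.9000; √(b/2)=0.4330, √(2b)=0.8660; F=0.4330×23.948=10.3698, v=34.9000/0.8660=40.2990
k=1: u−w=36.7450, u+w=-4.4390; √(b/2)=0.4330, √(2b)=0.8660; F=0.4330×36.745=15.9111, v=-4.4390/0.8660=-5.1257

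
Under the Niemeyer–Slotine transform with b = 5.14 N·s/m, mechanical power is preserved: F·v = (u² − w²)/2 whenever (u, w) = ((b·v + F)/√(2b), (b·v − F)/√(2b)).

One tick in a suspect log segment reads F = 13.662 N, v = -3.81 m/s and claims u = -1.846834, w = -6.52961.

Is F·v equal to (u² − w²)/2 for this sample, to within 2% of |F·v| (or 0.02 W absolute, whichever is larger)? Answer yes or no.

no

F·v = 13.662×(-3.81) = -52.052220 W.
(u² − w²)/2 = (3.410796 − 42.635807)/2 = -19.612505 W.
|Δ| = 32.439715;  2% of max(1, |F·v|) = 1.041044.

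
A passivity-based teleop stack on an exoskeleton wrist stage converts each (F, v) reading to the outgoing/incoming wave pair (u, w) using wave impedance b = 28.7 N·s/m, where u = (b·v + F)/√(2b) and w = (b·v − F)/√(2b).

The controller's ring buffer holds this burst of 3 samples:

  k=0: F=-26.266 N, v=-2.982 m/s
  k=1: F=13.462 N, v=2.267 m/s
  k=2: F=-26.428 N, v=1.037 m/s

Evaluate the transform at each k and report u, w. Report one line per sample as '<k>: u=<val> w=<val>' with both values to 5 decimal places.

k=0: b·v=28.7×(-2.982)=-85.58340; √(2b)=7.57628; u=(-85.58340+(-26.266))/7.57628=-14.76311, w=(-85.58340−(-26.266))/7.57628=-7.82936
k=1: b·v=28.7×2.267=65.06290; √(2b)=7.57628; u=(65.06290+13.462)/7.57628=10.36457, w=(65.06290−13.462)/7.57628=6.81085
k=2: b·v=28.7×1.037=29.76190; √(2b)=7.57628; u=(29.76190+(-26.428))/7.57628=0.44004, w=(29.76190−(-26.428))/7.57628=7.41656

0: u=-14.76311 w=-7.82936
1: u=10.36457 w=6.81085
2: u=0.44004 w=7.41656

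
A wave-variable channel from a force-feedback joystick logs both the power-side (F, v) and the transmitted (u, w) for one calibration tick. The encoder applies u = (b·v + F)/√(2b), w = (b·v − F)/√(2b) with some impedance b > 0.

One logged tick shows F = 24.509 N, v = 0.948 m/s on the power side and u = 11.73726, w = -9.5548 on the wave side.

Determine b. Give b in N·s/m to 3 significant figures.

b = 2.65 N·s/m

u + w = 2.18246;  u + w = √(2b)·v, so √(2b) = 2.18246/0.948 = 2.30217.
b = (√(2b))²/2 = 5.30000/2 = 2.65000.
(Check via u − w = 2F/√(2b): u − w = 21.29206, 2F/√(2b) = 21.29206.)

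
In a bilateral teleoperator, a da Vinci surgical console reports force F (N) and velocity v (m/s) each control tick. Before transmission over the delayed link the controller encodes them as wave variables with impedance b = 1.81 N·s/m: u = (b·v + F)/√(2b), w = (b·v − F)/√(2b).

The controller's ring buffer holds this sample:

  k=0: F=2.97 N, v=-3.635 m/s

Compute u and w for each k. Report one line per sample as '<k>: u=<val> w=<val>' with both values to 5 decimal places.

0: u=-1.89703 w=-5.01903

k=0: b·v=1.81×(-3.635)=-6.57935; √(2b)=1.90263; u=(-6.57935+2.97)/1.90263=-1.89703, w=(-6.57935−2.97)/1.90263=-5.01903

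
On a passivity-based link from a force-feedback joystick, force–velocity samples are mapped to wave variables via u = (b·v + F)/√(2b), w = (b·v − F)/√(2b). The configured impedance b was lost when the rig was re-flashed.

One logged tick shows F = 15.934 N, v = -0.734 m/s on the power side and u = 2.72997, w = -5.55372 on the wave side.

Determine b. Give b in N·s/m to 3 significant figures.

u + w = -2.82375;  u + w = √(2b)·v, so √(2b) = -2.82375/(-0.734) = 3.84707.
b = (√(2b))²/2 = 14.79995/2 = 7.39998.
(Check via u − w = 2F/√(2b): u − w = 8.28369, 2F/√(2b) = 8.28371.)

b = 7.4 N·s/m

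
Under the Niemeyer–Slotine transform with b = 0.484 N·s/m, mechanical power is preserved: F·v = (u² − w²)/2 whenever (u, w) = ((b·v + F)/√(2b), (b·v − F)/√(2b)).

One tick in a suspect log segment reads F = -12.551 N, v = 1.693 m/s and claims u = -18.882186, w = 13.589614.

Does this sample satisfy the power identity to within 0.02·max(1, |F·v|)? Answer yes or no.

F·v = (-12.551)×1.693 = -21.248843 W.
(u² − w²)/2 = (356.536948 − 184.677609)/2 = 85.929670 W.
|Δ| = 107.178513;  2% of max(1, |F·v|) = 0.424977.

no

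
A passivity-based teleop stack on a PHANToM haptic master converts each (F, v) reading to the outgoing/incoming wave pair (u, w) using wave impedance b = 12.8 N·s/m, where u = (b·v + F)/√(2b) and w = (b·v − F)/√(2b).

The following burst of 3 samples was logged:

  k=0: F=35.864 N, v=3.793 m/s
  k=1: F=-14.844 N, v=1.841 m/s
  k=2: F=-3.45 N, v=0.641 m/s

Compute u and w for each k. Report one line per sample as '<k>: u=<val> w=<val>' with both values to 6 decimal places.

0: u=16.683861 w=2.507370
1: u=1.723599 w=7.591206
2: u=0.939750 w=2.303482

k=0: b·v=12.8×3.793=48.550400; √(2b)=5.059644; u=(48.550400+35.864)/5.059644=16.683861, w=(48.550400−35.864)/5.059644=2.507370
k=1: b·v=12.8×1.841=23.564800; √(2b)=5.059644; u=(23.564800+(-14.844))/5.059644=1.723599, w=(23.564800−(-14.844))/5.059644=7.591206
k=2: b·v=12.8×0.641=8.204800; √(2b)=5.059644; u=(8.204800+(-3.45))/5.059644=0.939750, w=(8.204800−(-3.45))/5.059644=2.303482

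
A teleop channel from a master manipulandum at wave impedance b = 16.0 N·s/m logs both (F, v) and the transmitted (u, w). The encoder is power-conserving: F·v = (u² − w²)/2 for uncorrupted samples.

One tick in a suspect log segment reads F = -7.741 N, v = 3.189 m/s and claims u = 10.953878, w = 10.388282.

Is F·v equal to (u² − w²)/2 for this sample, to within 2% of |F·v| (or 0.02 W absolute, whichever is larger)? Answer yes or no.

F·v = (-7.741)×3.189 = -24.686049 W.
(u² − w²)/2 = (119.987443 − 107.916403)/2 = 6.035520 W.
|Δ| = 30.721569;  2% of max(1, |F·v|) = 0.493721.

no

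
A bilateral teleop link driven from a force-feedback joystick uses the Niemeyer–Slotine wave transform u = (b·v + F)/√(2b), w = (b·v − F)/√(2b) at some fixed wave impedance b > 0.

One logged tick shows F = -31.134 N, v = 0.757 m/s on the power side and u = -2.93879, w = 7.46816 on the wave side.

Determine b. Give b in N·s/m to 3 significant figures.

b = 17.9 N·s/m

u + w = 4.52937;  u + w = √(2b)·v, so √(2b) = 4.52937/0.757 = 5.98332.
b = (√(2b))²/2 = 35.80007/2 = 17.90003.
(Check via u − w = 2F/√(2b): u − w = -10.40695, 2F/√(2b) = -10.40694.)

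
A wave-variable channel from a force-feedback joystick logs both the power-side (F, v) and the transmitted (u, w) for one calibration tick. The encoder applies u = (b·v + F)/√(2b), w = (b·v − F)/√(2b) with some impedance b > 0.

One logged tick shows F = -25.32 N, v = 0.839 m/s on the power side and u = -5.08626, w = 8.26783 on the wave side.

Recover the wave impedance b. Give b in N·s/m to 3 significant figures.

b = 7.19 N·s/m

u + w = 3.18157;  u + w = √(2b)·v, so √(2b) = 3.18157/0.839 = 3.79210.
b = (√(2b))²/2 = 14.38001/2 = 7.19000.
(Check via u − w = 2F/√(2b): u − w = -13.35409, 2F/√(2b) = -13.35409.)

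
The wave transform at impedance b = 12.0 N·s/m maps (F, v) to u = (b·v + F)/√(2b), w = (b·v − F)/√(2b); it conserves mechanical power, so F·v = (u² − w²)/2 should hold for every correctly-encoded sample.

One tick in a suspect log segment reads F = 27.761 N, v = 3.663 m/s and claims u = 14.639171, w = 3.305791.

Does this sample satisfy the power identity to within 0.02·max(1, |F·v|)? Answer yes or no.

F·v = 27.761×3.663 = 101.688543 W.
(u² − w²)/2 = (214.305328 − 10.928254)/2 = 101.688537 W.
|Δ| = 0.000006;  2% of max(1, |F·v|) = 2.033771.

yes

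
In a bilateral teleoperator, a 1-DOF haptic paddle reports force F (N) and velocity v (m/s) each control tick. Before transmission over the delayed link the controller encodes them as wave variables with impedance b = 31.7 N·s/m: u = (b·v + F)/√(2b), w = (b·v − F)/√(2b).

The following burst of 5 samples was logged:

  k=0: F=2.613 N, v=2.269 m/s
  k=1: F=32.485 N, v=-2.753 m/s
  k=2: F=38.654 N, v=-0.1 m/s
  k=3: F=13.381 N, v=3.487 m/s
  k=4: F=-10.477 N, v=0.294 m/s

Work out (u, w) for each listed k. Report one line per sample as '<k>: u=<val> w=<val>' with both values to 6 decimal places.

0: u=9.361523 w=8.705189
1: u=-6.880466 w=-15.040054
2: u=4.456439 w=-5.252680
3: u=15.562986 w=12.201944
4: u=-0.145333 w=2.486282

k=0: b·v=31.7×2.269=71.927300; √(2b)=7.962412; u=(71.927300+2.613)/7.962412=9.361523, w=(71.927300−2.613)/7.962412=8.705189
k=1: b·v=31.7×(-2.753)=-87.270100; √(2b)=7.962412; u=(-87.270100+32.485)/7.962412=-6.880466, w=(-87.270100−32.485)/7.962412=-15.040054
k=2: b·v=31.7×(-0.1)=-3.170000; √(2b)=7.962412; u=(-3.170000+38.654)/7.962412=4.456439, w=(-3.170000−38.654)/7.962412=-5.252680
k=3: b·v=31.7×3.487=110.537900; √(2b)=7.962412; u=(110.537900+13.381)/7.962412=15.562986, w=(110.537900−13.381)/7.962412=12.201944
k=4: b·v=31.7×0.294=9.319800; √(2b)=7.962412; u=(9.319800+(-10.477))/7.962412=-0.145333, w=(9.319800−(-10.477))/7.962412=2.486282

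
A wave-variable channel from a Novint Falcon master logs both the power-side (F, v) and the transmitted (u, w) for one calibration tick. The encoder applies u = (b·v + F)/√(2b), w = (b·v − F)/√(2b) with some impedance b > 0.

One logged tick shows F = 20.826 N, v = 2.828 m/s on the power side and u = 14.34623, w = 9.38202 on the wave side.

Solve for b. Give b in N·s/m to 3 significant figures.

b = 35.2 N·s/m

u + w = 23.72825;  u + w = √(2b)·v, so √(2b) = 23.72825/2.828 = 8.39047.
b = (√(2b))²/2 = 70.39999/2 = 35.20000.
(Check via u − w = 2F/√(2b): u − w = 4.96421, 2F/√(2b) = 4.96420.)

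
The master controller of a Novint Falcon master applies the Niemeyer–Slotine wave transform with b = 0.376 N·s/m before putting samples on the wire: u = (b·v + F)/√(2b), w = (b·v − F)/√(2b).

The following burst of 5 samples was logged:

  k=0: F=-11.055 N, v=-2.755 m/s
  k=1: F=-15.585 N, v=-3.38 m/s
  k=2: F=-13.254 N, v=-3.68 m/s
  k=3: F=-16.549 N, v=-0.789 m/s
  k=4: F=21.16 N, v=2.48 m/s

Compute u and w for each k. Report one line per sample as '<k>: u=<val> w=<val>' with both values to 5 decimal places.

0: u=-13.94277 w=11.55369
1: u=-19.43759 w=16.50653
2: u=-16.87965 w=13.68843
3: u=-19.42581 w=18.74161
4: u=25.47625 w=-23.32565

k=0: b·v=0.376×(-2.755)=-1.03588; √(2b)=0.86718; u=(-1.03588+(-11.055))/0.86718=-13.94277, w=(-1.03588−(-11.055))/0.86718=11.55369
k=1: b·v=0.376×(-3.38)=-1.27088; √(2b)=0.86718; u=(-1.27088+(-15.585))/0.86718=-19.43759, w=(-1.27088−(-15.585))/0.86718=16.50653
k=2: b·v=0.376×(-3.68)=-1.38368; √(2b)=0.86718; u=(-1.38368+(-13.254))/0.86718=-16.87965, w=(-1.38368−(-13.254))/0.86718=13.68843
k=3: b·v=0.376×(-0.789)=-0.29666; √(2b)=0.86718; u=(-0.29666+(-16.549))/0.86718=-19.42581, w=(-0.29666−(-16.549))/0.86718=18.74161
k=4: b·v=0.376×2.48=0.93248; √(2b)=0.86718; u=(0.93248+21.16)/0.86718=25.47625, w=(0.93248−21.16)/0.86718=-23.32565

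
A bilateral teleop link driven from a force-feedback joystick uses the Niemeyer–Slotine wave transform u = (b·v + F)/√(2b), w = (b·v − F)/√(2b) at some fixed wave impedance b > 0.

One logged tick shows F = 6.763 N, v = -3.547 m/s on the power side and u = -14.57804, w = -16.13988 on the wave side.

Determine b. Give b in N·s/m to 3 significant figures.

u + w = -30.7179;  u + w = √(2b)·v, so √(2b) = -30.7179/(-3.547) = 8.6603.
b = (√(2b))²/2 = 75.0000/2 = 37.5000.
(Check via u − w = 2F/√(2b): u − w = 1.5618, 2F/√(2b) = 1.5618.)

b = 37.5 N·s/m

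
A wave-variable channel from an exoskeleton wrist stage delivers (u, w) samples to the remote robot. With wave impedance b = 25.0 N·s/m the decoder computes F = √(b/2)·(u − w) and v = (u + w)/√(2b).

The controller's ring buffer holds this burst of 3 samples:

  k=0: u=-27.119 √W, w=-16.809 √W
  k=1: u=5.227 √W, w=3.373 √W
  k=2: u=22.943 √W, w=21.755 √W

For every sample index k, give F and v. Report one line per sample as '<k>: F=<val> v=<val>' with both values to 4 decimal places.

0: F=-36.4514 v=-6.2124
1: F=6.5549 v=1.2162
2: F=4.2002 v=6.3213

k=0: u−w=-10.3100, u+w=-43.9280; √(b/2)=3.5355, √(2b)=7.0711; F=3.5355×(-10.31)=-36.4514, v=-43.9280/7.0711=-6.2124
k=1: u−w=1.8540, u+w=8.6000; √(b/2)=3.5355, √(2b)=7.0711; F=3.5355×1.854=6.5549, v=8.6000/7.0711=1.2162
k=2: u−w=1.1880, u+w=44.6980; √(b/2)=3.5355, √(2b)=7.0711; F=3.5355×1.188=4.2002, v=44.6980/7.0711=6.3213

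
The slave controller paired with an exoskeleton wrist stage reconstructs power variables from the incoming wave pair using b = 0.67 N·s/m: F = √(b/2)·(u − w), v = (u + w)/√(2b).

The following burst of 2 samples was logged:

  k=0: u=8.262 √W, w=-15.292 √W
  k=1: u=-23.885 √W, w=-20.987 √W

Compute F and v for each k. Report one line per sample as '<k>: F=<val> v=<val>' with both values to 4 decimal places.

0: F=13.6329 v=-6.0730
1: F=-1.6773 v=-38.7635

k=0: u−w=23.5540, u+w=-7.0300; √(b/2)=0.5788, √(2b)=1.1576; F=0.5788×23.554=13.6329, v=-7.0300/1.1576=-6.0730
k=1: u−w=-2.8980, u+w=-44.8720; √(b/2)=0.5788, √(2b)=1.1576; F=0.5788×(-2.898)=-1.6773, v=-44.8720/1.1576=-38.7635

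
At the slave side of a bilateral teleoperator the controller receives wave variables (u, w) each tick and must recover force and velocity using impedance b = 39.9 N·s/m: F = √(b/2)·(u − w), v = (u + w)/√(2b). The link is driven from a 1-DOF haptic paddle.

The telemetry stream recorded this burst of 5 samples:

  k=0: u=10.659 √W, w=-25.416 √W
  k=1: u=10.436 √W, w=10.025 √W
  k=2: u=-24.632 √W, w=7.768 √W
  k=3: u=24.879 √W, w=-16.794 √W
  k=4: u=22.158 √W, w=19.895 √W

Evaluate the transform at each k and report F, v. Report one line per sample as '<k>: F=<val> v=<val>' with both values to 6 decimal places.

k=0: u−w=36.075000, u+w=-14.757000; √(b/2)=4.466542, √(2b)=8.933085; F=4.466542×36.075=161.130513, v=-14.757000/8.933085=-1.651949
k=1: u−w=0.411000, u+w=20.461000; √(b/2)=4.466542, √(2b)=8.933085; F=4.466542×0.411=1.835749, v=20.461000/8.933085=2.290474
k=2: u−w=-32.400000, u+w=-16.864000; √(b/2)=4.466542, √(2b)=8.933085; F=4.466542×(-32.4)=-144.715970, v=-16.864000/8.933085=-1.887814
k=3: u−w=41.673000, u+w=8.085000; √(b/2)=4.466542, √(2b)=8.933085; F=4.466542×41.673=186.134217, v=8.085000/8.933085=0.905063
k=4: u−w=2.263000, u+w=42.053000; √(b/2)=4.466542, √(2b)=8.933085; F=4.466542×2.263=10.107785, v=42.053000/8.933085=4.707556

0: F=161.130513 v=-1.651949
1: F=1.835749 v=2.290474
2: F=-144.715970 v=-1.887814
3: F=186.134217 v=0.905063
4: F=10.107785 v=4.707556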